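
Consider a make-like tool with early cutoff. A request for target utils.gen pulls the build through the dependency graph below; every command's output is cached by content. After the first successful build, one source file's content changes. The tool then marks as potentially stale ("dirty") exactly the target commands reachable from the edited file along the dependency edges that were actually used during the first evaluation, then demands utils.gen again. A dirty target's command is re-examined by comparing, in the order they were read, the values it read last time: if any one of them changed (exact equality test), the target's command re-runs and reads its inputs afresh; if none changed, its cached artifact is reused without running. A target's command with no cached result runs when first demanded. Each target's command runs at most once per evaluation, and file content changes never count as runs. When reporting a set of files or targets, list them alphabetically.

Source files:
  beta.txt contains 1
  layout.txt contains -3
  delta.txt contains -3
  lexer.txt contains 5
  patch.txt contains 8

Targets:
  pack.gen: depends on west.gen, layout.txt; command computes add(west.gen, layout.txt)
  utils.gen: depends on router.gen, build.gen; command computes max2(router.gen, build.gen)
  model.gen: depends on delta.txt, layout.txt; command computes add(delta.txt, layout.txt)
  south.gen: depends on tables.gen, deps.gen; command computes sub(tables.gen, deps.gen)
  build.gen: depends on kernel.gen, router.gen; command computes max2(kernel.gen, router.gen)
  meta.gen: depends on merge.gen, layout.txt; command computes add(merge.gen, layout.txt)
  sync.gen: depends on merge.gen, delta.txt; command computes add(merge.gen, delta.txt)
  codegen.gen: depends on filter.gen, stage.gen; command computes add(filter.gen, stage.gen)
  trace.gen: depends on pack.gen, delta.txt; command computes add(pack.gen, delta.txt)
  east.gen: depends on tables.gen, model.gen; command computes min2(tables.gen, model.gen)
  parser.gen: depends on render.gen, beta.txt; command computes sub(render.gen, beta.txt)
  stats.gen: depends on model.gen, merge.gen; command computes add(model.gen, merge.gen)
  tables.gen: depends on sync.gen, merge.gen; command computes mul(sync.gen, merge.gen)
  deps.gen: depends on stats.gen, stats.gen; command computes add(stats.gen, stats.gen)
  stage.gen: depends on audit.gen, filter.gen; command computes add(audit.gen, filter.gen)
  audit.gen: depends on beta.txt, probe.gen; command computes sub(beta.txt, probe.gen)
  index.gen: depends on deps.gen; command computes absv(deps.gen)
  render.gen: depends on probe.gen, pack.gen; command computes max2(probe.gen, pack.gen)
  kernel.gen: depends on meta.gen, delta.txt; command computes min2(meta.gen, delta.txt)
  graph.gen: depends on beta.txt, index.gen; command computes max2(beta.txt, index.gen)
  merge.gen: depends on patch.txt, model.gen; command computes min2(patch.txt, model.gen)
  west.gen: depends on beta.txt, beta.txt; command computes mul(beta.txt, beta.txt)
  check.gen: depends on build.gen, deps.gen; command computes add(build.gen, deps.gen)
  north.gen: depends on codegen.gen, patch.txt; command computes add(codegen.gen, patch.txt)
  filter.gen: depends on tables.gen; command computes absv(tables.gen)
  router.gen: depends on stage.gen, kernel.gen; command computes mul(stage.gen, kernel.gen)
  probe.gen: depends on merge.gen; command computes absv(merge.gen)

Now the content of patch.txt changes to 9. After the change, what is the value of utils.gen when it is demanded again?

Demanding utils.gen again yields -9.
Note the absorption at merge.gen: it re-runs yet its value is the same, leaving the output's value untouched.

First demand of the output computes:
  model.gen = add(-3, -3) = -6
  merge.gen = min2(8, -6) = -6
  meta.gen = add(-6, -3) = -9
  kernel.gen = min2(-9, -3) = -9
  probe.gen = absv(-6) = 6
  audit.gen = sub(1, 6) = -5
  sync.gen = add(-6, -3) = -9
  tables.gen = mul(-9, -6) = 54
  filter.gen = absv(54) = 54
  stage.gen = add(-5, 54) = 49
  router.gen = mul(49, -9) = -441
  build.gen = max2(-9, -441) = -9
  utils.gen = max2(-441, -9) = -9

After the edit, cleaning proceeds:
  merge.gen: a read changed (patch.txt 8->9) — executes, giving -6 — identical to its old value.
  meta.gen: dirty, but its reads are unchanged (merge.gen unchanged, layout.txt unchanged); cached -9 stands.
  kernel.gen: dirty, but its reads are unchanged (meta.gen unchanged, delta.txt unchanged); cached -9 stands.
  probe.gen: dirty, but its reads are unchanged (merge.gen unchanged); cached 6 stands.
  audit.gen: dirty, but its reads are unchanged (beta.txt unchanged, probe.gen unchanged); cached -5 stands.
  sync.gen: dirty, but its reads are unchanged (merge.gen unchanged, delta.txt unchanged); cached -9 stands.
  tables.gen: dirty, but its reads are unchanged (sync.gen unchanged, merge.gen unchanged); cached 54 stands.
  filter.gen: dirty, but its reads are unchanged (tables.gen unchanged); cached 54 stands.
  stage.gen: dirty, but its reads are unchanged (audit.gen unchanged, filter.gen unchanged); cached 49 stands.
  router.gen: dirty, but its reads are unchanged (stage.gen unchanged, kernel.gen unchanged); cached -441 stands.
  build.gen: dirty, but its reads are unchanged (kernel.gen unchanged, router.gen unchanged); cached -9 stands.
  utils.gen: dirty, but its reads are unchanged (router.gen unchanged, build.gen unchanged); cached -9 stands.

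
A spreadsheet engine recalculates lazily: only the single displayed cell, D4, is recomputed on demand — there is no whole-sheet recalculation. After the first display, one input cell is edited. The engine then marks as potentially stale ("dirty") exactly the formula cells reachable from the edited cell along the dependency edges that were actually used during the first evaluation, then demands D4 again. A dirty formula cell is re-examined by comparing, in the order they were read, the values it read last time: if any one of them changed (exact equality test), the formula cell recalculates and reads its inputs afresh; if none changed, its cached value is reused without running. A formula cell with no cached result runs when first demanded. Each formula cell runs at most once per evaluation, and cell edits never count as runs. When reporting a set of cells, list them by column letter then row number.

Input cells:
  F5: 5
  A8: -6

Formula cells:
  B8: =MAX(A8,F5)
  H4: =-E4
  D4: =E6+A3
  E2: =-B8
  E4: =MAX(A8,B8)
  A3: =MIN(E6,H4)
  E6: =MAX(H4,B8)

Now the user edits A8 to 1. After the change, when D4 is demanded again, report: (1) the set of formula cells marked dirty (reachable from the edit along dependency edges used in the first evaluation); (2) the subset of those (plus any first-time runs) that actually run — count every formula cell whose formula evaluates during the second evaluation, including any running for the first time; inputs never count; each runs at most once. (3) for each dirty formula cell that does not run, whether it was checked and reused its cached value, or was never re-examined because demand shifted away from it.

Marked dirty: A3, B8, D4, E4, E6, H4.
Formula cells that run: B8, E4 — 2 in total.
Checked but reused from cache: A3, D4, E6, H4.
Key observation: the cutoff stops propagation at H4 — its inputs' values are unchanged, so it reuses its cache.

First evaluation (everything demanded from the output):
  B8 = MAX(-6, 5) = 5
  E4 = MAX(-6, 5) = 5
  H4 = -(5) = -5
  E6 = MAX(-5, 5) = 5
  A3 = MIN(5, -5) = -5
  D4 = 5 + -5 = 0

Propagation after the edit:
  B8: runs — A8 -6->1; result 5 (same value as before).
  E4: runs — A8 -6->1; result 5 (same value as before).
  H4: checked — values it read are unchanged (E4 unchanged); reused cached -5 without running.
  E6: checked — values it read are unchanged (H4 unchanged, B8 unchanged); reused cached 5 without running.
  A3: checked — values it read are unchanged (E6 unchanged, H4 unchanged); reused cached -5 without running.
  D4: checked — values it read are unchanged (E6 unchanged, A3 unchanged); reused cached 0 without running.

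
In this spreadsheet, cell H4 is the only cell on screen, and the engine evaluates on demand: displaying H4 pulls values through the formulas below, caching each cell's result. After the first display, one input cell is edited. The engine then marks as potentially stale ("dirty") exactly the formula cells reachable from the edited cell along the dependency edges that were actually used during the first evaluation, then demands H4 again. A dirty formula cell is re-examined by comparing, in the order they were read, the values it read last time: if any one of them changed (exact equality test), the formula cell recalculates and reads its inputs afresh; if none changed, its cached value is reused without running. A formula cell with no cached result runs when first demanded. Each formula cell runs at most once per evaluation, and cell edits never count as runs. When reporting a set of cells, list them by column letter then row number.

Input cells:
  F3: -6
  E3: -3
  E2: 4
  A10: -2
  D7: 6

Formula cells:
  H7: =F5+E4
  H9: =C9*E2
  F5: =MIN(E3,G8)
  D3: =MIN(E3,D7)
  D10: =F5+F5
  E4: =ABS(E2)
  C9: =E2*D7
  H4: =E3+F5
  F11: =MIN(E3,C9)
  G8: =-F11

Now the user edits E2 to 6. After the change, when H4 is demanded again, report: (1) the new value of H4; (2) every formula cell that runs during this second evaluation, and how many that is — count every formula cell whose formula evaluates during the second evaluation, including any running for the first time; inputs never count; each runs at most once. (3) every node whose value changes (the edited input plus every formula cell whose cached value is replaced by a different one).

Initial pass — values computed on the first demand:
  C9 = 4 * 6 = 24
  F11 = MIN(-3, 24) = -3
  G8 = -(-3) = 3
  F5 = MIN(-3, 3) = -3
  H4 = -3 + -3 = -6

Second demand — change propagation:
  C9: re-runs because E2 4->6; new result 36.
  F11: re-runs because C9 24->36; new result -3 (unchanged).
  G8: re-examined; everything it read last time is the same (F11 unchanged) — cache 3 kept, no run.
  F5: re-examined; everything it read last time is the same (E3 unchanged, G8 unchanged) — cache -3 kept, no run.
  H4: re-examined; everything it read last time is the same (E3 unchanged, F5 unchanged) — cache -6 kept, no run.

The important point: F11 recomputes to an identical value, and the output ends up unchanged.

H4 now evaluates to -6.
Run set: C9, F11 (2 run).
Changed values: C9, E2.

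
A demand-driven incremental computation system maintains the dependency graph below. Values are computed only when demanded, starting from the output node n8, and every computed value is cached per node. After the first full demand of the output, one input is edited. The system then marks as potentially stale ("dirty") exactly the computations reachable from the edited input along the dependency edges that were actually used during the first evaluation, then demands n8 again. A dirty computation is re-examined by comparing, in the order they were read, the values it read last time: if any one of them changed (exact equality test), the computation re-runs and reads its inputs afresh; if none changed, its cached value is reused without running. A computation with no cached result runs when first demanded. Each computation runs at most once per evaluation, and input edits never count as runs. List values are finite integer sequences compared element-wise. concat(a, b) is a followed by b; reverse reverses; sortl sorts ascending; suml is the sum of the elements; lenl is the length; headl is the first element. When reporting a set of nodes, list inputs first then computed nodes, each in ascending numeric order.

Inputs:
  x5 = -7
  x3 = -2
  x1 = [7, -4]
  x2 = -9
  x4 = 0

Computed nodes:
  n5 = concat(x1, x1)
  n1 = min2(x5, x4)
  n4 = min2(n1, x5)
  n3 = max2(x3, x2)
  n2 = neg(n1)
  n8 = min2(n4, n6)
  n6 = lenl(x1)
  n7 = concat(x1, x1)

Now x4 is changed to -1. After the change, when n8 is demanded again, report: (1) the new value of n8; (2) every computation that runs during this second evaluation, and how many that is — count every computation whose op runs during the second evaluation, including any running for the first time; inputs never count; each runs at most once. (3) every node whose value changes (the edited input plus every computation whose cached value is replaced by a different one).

First evaluation (everything demanded from the output):
  n1 = min2(-7, 0) = -7
  n4 = min2(-7, -7) = -7
  n6 = lenl([7, -4]) = 2
  n8 = min2(-7, 2) = -7

Propagation after the edit:
  n1: runs — x4 0->-1; result -7 (same value as before).
  n4: checked — values it read are unchanged (n1 unchanged, x5 unchanged); reused cached -7 without running.
  n8: checked — values it read are unchanged (n4 unchanged, n6 unchanged); reused cached -7 without running.

Key observation: the change is absorbed at n1 — it re-runs but produces the same value, and the output's value is unchanged.

New value of n8: -7.
Computations that run: n1 — 1 in total.
Values that change: x4.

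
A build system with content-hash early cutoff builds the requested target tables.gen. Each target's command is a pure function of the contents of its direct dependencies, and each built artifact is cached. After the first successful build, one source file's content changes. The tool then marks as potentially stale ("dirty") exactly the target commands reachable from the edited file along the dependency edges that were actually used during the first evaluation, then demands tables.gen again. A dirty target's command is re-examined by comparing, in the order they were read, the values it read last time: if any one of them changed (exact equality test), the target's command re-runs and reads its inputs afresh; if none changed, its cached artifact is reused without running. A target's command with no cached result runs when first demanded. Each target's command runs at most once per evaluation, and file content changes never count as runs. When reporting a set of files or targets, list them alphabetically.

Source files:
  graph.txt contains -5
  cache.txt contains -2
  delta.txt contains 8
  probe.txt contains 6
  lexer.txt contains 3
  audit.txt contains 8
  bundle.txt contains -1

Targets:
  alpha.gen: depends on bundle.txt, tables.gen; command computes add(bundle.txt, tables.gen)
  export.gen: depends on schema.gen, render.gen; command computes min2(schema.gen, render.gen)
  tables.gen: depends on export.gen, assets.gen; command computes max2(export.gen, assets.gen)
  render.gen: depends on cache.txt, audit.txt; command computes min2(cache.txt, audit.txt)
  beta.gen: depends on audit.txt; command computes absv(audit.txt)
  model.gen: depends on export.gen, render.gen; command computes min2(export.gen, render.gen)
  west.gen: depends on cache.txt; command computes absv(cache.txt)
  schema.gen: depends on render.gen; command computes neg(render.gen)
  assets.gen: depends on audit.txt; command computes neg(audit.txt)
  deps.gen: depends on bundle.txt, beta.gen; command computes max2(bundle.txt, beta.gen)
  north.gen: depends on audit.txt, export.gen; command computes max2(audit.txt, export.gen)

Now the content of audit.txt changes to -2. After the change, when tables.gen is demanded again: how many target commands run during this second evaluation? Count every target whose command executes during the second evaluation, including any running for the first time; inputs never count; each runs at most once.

First evaluation (everything demanded from the output):
  assets.gen = neg(8) = -8
  render.gen = min2(-2, 8) = -2
  schema.gen = neg(-2) = 2
  export.gen = min2(2, -2) = -2
  tables.gen = max2(-2, -8) = -2

Propagation after the edit:
  assets.gen: runs — audit.txt 8->-2; result 2.
  render.gen: runs — audit.txt 8->-2; result -2 (same value as before).
  schema.gen: checked — values it read are unchanged (render.gen unchanged); reused cached 2 without running.
  export.gen: checked — values it read are unchanged (schema.gen unchanged, render.gen unchanged); reused cached -2 without running.
  tables.gen: runs — assets.gen -8->2; result 2.

Key observation: the cutoff stops propagation at schema.gen — its inputs' values are unchanged, so it reuses its cache.

Target commands that run: assets.gen, render.gen, tables.gen — 3 in total.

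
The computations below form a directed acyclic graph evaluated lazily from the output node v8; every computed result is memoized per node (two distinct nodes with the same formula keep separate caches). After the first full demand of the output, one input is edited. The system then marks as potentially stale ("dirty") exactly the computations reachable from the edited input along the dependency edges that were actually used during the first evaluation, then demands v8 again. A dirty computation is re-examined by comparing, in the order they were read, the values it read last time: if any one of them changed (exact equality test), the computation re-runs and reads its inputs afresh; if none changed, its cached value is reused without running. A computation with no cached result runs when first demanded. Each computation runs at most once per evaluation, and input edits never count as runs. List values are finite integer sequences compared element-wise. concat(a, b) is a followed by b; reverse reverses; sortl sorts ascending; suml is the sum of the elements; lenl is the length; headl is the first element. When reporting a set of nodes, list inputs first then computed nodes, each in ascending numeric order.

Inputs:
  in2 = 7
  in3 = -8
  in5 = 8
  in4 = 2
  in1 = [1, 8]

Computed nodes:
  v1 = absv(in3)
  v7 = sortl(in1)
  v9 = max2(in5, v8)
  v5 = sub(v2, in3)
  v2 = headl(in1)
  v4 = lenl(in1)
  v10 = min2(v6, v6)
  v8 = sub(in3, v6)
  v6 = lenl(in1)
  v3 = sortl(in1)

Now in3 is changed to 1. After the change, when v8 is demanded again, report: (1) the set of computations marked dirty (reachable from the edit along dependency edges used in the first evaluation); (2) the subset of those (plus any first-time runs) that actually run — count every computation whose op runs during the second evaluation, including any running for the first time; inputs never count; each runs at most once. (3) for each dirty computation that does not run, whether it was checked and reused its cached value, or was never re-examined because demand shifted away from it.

First demand of the output computes:
  v6 = lenl([1, 8]) = 2
  v8 = sub(-8, 2) = -10

After the edit, cleaning proceeds:
  v8: a read changed (in3 -8->1) — executes, giving -1.

The edit dirties: v8.
1 computations run: v8.
No dirty computation escaped a run.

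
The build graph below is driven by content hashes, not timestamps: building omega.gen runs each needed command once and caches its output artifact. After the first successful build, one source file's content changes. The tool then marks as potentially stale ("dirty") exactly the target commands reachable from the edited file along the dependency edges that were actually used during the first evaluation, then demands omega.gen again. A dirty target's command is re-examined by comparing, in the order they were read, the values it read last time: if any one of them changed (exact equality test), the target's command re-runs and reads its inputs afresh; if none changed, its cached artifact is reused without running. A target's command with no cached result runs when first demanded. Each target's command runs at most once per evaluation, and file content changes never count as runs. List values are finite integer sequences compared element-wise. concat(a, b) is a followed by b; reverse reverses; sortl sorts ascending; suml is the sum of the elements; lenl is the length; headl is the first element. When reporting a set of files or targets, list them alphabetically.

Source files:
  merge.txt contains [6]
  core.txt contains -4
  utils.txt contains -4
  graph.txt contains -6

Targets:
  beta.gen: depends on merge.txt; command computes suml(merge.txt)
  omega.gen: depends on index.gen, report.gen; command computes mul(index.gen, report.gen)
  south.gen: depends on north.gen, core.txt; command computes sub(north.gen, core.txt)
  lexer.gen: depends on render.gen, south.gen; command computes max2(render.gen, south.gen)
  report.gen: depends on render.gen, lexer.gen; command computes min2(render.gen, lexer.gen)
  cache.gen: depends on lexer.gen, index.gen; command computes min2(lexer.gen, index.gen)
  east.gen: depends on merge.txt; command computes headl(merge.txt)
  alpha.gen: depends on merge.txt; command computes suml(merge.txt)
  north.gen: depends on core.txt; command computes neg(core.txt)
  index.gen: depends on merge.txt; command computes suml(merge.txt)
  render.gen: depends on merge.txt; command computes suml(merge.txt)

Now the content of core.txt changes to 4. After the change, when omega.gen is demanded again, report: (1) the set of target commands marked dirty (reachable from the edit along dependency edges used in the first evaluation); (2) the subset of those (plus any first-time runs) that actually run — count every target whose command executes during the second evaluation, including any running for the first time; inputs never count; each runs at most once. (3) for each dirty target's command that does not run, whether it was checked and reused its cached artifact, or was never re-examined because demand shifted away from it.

Dirty set: lexer.gen, north.gen, omega.gen, report.gen, south.gen.
Run set: lexer.gen, north.gen, report.gen, south.gen (4 run).
Re-examined without running (cache reused): omega.gen.
The important point: report.gen recomputes to an identical value, and the output ends up unchanged.

Initial pass — values computed on the first demand:
  index.gen = suml([6]) = 6
  north.gen = neg(-4) = 4
  render.gen = suml([6]) = 6
  south.gen = sub(4, -4) = 8
  lexer.gen = max2(6, 8) = 8
  report.gen = min2(6, 8) = 6
  omega.gen = mul(6, 6) = 36

Second demand — change propagation:
  north.gen: re-runs because core.txt -4->4; new result -4.
  south.gen: re-runs because north.gen 4->-4; core.txt -4->4; new result -8.
  lexer.gen: re-runs because south.gen 8->-8; new result 6.
  report.gen: re-runs because lexer.gen 8->6; new result 6 (unchanged).
  omega.gen: re-examined; everything it read last time is the same (index.gen unchanged, report.gen unchanged) — cache 36 kept, no run.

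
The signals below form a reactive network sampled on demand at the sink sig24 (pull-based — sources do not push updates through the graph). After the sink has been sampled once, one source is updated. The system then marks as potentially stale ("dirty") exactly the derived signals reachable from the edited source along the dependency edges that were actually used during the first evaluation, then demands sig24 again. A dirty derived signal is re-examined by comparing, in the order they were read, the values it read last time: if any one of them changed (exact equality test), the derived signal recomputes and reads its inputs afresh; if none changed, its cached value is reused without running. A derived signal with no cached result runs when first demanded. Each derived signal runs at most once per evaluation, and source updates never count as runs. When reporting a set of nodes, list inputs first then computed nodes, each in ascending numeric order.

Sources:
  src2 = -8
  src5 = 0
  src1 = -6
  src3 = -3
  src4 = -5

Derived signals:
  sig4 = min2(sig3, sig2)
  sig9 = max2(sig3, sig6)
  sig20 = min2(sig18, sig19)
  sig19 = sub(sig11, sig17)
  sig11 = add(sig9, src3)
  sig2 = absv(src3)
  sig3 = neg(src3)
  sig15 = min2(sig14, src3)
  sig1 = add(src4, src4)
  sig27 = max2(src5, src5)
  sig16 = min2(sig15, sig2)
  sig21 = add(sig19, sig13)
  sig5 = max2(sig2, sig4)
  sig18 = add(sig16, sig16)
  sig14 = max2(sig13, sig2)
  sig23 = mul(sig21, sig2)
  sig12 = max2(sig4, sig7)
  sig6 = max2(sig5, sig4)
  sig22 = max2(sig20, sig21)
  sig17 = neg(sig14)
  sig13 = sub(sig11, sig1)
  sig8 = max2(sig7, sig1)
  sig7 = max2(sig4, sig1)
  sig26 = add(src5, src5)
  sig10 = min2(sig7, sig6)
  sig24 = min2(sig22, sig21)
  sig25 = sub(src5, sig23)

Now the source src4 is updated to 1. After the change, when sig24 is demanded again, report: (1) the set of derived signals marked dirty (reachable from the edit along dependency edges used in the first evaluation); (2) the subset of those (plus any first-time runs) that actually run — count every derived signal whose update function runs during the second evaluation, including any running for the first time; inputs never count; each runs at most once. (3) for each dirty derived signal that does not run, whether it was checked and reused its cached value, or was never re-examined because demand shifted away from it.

Initial pass — values computed on the first demand:
  sig1 = add(-5, -5) = -10
  sig2 = absv(-3) = 3
  sig3 = neg(-3) = 3
  sig4 = min2(3, 3) = 3
  sig5 = max2(3, 3) = 3
  sig6 = max2(3, 3) = 3
  sig9 = max2(3, 3) = 3
  sig11 = add(3, -3) = 0
  sig13 = sub(0, -10) = 10
  sig14 = max2(10, 3) = 10
  sig15 = min2(10, -3) = -3
  sig16 = min2(-3, 3) = -3
  sig17 = neg(10) = -10
  sig18 = add(-3, -3) = -6
  sig19 = sub(0, -10) = 10
  sig20 = min2(-6, 10) = -6
  sig21 = add(10, 10) = 20
  sig22 = max2(-6, 20) = 20
  sig24 = min2(20, 20) = 20

Second demand — change propagation:
  sig1: re-runs because src4 -5->1; src4 -5->1; new result 2.
  sig13: re-runs because sig1 -10->2; new result -2.
  sig14: re-runs because sig13 10->-2; new result 3.
  sig15: re-runs because sig14 10->3; new result -3 (unchanged).
  sig16: re-examined; everything it read last time is the same (sig15 unchanged, sig2 unchanged) — cache -3 kept, no run.
  sig17: re-runs because sig14 10->3; new result -3.
  sig18: re-examined; everything it read last time is the same (sig16 unchanged, sig16 unchanged) — cache -6 kept, no run.
  sig19: re-runs because sig17 -10->-3; new result 3.
  sig20: re-runs because sig19 10->3; new result -6 (unchanged).
  sig21: re-runs because sig19 10->3; sig13 10->-2; new result 1.
  sig22: re-runs because sig21 20->1; new result 1.
  sig24: re-runs because sig22 20->1; sig21 20->1; new result 1.

The important point: at sig16 every value read last time is unchanged, so the dirty flag clears without a run.

Dirty set: sig1, sig13, sig14, sig15, sig16, sig17, sig18, sig19, sig20, sig21, sig22, sig24.
Run set: sig1, sig13, sig14, sig15, sig17, sig19, sig20, sig21, sig22, sig24 (10 run).
Re-examined without running (cache reused): sig16, sig18.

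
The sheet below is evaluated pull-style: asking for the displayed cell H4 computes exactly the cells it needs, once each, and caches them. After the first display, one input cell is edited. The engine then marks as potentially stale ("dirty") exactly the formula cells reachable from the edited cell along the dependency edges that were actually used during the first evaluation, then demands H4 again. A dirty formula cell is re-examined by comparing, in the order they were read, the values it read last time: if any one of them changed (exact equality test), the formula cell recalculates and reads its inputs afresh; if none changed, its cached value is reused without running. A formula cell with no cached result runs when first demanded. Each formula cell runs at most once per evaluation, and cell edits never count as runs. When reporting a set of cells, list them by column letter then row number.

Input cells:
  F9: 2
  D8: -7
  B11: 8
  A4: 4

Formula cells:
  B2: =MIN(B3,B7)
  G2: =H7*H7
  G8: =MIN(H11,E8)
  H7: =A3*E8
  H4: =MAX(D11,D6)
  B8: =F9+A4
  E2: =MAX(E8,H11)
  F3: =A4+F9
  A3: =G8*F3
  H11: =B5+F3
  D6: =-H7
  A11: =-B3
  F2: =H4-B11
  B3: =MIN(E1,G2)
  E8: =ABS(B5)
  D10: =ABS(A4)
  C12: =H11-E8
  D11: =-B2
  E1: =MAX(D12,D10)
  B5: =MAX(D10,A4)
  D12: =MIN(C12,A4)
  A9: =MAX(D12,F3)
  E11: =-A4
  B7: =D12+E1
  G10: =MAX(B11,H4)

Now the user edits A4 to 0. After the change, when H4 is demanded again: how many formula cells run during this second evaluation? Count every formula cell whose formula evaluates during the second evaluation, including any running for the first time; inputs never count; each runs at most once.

18 formula cells run: A3, B2, B3, B5, B7, C12, D6, D10, D11, D12, E1, E8, F3, G2, G8, H4, H7, H11.

First demand of the output computes:
  D10 = ABS(4) = 4
  B5 = MAX(4, 4) = 4
  E8 = ABS(4) = 4
  F3 = 4 + 2 = 6
  H11 = 4 + 6 = 10
  C12 = 10 - 4 = 6
  D12 = MIN(6, 4) = 4
  E1 = MAX(4, 4) = 4
  B7 = 4 + 4 = 8
  G8 = MIN(10, 4) = 4
  A3 = 4 * 6 = 24
  H7 = 24 * 4 = 96
  D6 = -(96) = -96
  G2 = 96 * 96 = 9216
  B3 = MIN(4, 9216) = 4
  B2 = MIN(4, 8) = 4
  D11 = -(4) = -4
  H4 = MAX(-4, -96) = -4

After the edit, cleaning proceeds:
  D10: a read changed (A4 4->0) — executes, giving 0.
  B5: a read changed (D10 4->0; A4 4->0) — executes, giving 0.
  E8: a read changed (B5 4->0) — executes, giving 0.
  F3: a read changed (A4 4->0) — executes, giving 2.
  H11: a read changed (B5 4->0; F3 6->2) — executes, giving 2.
  C12: a read changed (H11 10->2; E8 4->0) — executes, giving 2.
  D12: a read changed (C12 6->2; A4 4->0) — executes, giving 0.
  E1: a read changed (D12 4->0; D10 4->0) — executes, giving 0.
  B7: a read changed (D12 4->0; E1 4->0) — executes, giving 0.
  G8: a read changed (H11 10->2; E8 4->0) — executes, giving 0.
  A3: a read changed (G8 4->0; F3 6->2) — executes, giving 0.
  H7: a read changed (A3 24->0; E8 4->0) — executes, giving 0.
  D6: a read changed (H7 96->0) — executes, giving 0.
  G2: a read changed (H7 96->0; H7 96->0) — executes, giving 0.
  B3: a read changed (E1 4->0; G2 9216->0) — executes, giving 0.
  B2: a read changed (B3 4->0; B7 8->0) — executes, giving 0.
  D11: a read changed (B2 4->0) — executes, giving 0.
  H4: a read changed (D11 -4->0; D6 -96->0) — executes, giving 0.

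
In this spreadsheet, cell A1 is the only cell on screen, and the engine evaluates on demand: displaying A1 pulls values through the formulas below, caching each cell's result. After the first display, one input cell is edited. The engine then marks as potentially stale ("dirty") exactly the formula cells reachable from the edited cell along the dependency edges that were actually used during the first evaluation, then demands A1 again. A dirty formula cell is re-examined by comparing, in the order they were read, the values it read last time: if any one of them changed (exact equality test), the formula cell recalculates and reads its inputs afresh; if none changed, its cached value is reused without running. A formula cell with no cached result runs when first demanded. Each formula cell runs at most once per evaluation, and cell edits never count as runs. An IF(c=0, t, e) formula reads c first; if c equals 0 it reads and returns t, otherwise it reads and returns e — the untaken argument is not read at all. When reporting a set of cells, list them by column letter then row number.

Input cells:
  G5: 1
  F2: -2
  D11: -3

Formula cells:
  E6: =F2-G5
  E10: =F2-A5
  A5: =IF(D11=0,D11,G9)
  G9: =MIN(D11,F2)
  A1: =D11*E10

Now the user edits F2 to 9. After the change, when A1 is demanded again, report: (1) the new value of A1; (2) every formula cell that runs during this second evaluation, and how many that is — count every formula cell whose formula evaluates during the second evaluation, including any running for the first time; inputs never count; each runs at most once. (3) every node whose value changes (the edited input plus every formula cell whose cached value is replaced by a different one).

Initial pass — values computed on the first demand:
  G9 = MIN(-3, -2) = -3
  A5 = IF(D11=0: D11=-3 -> else branch G9) = -3
  E10 = -2 - -3 = 1
  A1 = -3 * 1 = -3

Second demand — change propagation:
  G9: re-runs because F2 -2->9; new result -3 (unchanged).
  A5: re-examined; everything it read last time is the same (D11 unchanged, G9 unchanged) — cache -3 kept, no run.
  E10: re-runs because F2 -2->9; new result 12.
  A1: re-runs because E10 1->12; new result -36.

The important point: at A5 every value read last time is unchanged, so the dirty flag clears without a run.

A1 now evaluates to -36.
Run set: A1, E10, G9 (3 run).
Changed values: A1, E10, F2.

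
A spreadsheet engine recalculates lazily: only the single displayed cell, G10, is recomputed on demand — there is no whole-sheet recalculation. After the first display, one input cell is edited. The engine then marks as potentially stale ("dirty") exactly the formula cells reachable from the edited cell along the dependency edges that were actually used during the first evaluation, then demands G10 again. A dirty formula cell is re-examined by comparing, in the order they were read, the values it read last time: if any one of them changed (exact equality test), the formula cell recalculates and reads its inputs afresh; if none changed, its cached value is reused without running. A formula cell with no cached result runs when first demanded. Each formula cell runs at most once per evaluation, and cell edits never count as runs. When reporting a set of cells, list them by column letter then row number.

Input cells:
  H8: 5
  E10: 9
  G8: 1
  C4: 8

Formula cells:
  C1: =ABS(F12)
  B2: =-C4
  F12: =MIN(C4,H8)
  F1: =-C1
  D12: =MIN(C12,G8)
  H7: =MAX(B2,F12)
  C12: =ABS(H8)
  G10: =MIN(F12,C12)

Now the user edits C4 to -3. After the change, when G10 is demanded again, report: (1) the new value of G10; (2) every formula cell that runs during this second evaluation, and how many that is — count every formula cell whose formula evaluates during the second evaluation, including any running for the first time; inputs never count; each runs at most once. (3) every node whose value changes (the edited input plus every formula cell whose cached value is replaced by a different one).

New value of G10: -3.
Formula cells that run: F12, G10 — 2 in total.
Values that change: C4, F12, G10.

First evaluation (everything demanded from the output):
  C12 = ABS(5) = 5
  F12 = MIN(8, 5) = 5
  G10 = MIN(5, 5) = 5

Propagation after the edit:
  F12: runs — C4 8->-3; result -3.
  G10: runs — F12 5->-3; result -3.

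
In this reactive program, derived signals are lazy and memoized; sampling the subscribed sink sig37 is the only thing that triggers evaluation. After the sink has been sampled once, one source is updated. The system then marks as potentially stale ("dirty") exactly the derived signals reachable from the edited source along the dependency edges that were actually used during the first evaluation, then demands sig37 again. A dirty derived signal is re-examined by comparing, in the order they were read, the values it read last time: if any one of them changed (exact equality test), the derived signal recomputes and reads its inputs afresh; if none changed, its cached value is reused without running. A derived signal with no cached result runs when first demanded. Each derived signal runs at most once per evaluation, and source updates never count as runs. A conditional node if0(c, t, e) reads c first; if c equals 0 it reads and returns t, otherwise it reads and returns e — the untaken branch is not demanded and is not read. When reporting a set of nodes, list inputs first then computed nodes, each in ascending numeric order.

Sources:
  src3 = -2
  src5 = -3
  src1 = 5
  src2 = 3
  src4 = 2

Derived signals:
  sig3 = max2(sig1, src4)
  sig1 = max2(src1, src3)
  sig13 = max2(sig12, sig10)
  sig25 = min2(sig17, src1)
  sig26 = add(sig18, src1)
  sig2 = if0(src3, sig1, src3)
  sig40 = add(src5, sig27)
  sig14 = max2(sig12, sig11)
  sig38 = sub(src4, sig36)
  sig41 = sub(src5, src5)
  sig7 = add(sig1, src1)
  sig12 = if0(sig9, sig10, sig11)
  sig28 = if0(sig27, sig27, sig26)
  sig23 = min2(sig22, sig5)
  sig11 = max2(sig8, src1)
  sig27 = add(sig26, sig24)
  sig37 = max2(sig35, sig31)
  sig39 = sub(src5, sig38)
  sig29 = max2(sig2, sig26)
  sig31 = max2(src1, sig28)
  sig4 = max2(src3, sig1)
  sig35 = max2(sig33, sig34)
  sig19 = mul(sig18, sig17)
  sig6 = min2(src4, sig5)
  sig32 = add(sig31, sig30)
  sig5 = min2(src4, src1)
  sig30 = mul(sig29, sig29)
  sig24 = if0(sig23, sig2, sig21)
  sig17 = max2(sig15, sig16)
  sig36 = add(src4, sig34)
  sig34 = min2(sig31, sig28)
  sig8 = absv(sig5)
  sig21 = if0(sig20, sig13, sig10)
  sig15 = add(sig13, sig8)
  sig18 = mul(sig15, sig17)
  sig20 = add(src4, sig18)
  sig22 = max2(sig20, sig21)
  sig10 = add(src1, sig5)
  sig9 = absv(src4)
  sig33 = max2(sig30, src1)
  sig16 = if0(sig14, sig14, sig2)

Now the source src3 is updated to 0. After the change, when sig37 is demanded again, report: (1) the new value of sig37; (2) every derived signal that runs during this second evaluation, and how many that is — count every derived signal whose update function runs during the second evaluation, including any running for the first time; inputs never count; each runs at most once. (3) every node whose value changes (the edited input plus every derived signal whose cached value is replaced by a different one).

Demanding sig37 again yields 7396.
5 derived signals run: sig1, sig2, sig16, sig17, sig29.
The nodes whose values change: src3, sig2, sig16.
Note the branch switch — sig1 had no cache and runs now for the first time.

First demand of the output computes:
  sig2 = if0(src3=-2 -> else branch src3) = -2
  sig5 = min2(2, 5) = 2
  sig8 = absv(2) = 2
  sig9 = absv(2) = 2
  sig10 = add(5, 2) = 7
  sig11 = max2(2, 5) = 5
  sig12 = if0(sig9=2 -> else branch sig11) = 5
  sig13 = max2(5, 7) = 7
  sig14 = max2(5, 5) = 5
  sig15 = add(7, 2) = 9
  sig16 = if0(sig14=5 -> else branch sig2) = -2
  sig17 = max2(9, -2) = 9
  sig18 = mul(9, 9) = 81
  sig20 = add(2, 81) = 83
  sig21 = if0(sig20=83 -> else branch sig10) = 7
  sig22 = max2(83, 7) = 83
  sig23 = min2(83, 2) = 2
  sig24 = if0(sig23=2 -> else branch sig21) = 7
  sig26 = add(81, 5) = 86
  sig27 = add(86, 7) = 93
  sig28 = if0(sig27=93 -> else branch sig26) = 86
  sig29 = max2(-2, 86) = 86
  sig30 = mul(86, 86) = 7396
  sig31 = max2(5, 86) = 86
  sig33 = max2(7396, 5) = 7396
  sig34 = min2(86, 86) = 86
  sig35 = max2(7396, 86) = 7396
  sig37 = max2(7396, 86) = 7396

After the edit, cleaning proceeds:
  sig1: had never run; runs now, result 5.
  sig2: a read changed (src3 -2->0; src3 -2->0) — executes, giving 5.
  sig16: a read changed (sig2 -2->5) — executes, giving 5.
  sig17: a read changed (sig16 -2->5) — executes, giving 9 — identical to its old value.
  sig18: dirty, but its reads are unchanged (sig15 unchanged, sig17 unchanged); cached 81 stands.
  sig20: dirty, but its reads are unchanged (src4 unchanged, sig18 unchanged); cached 83 stands.
  sig21: dirty, but its reads are unchanged (sig20 unchanged, sig10 unchanged); cached 7 stands.
  sig22: dirty, but its reads are unchanged (sig20 unchanged, sig21 unchanged); cached 83 stands.
  sig23: dirty, but its reads are unchanged (sig22 unchanged, sig5 unchanged); cached 2 stands.
  sig24: dirty, but its reads are unchanged (sig23 unchanged, sig21 unchanged); cached 7 stands.
  sig26: dirty, but its reads are unchanged (sig18 unchanged, src1 unchanged); cached 86 stands.
  sig27: dirty, but its reads are unchanged (sig26 unchanged, sig24 unchanged); cached 93 stands.
  sig28: dirty, but its reads are unchanged (sig27 unchanged, sig26 unchanged); cached 86 stands.
  sig29: a read changed (sig2 -2->5) — executes, giving 86 — identical to its old value.
  sig30: dirty, but its reads are unchanged (sig29 unchanged, sig29 unchanged); cached 7396 stands.
  sig31: dirty, but its reads are unchanged (src1 unchanged, sig28 unchanged); cached 86 stands.
  sig33: dirty, but its reads are unchanged (sig30 unchanged, src1 unchanged); cached 7396 stands.
  sig34: dirty, but its reads are unchanged (sig31 unchanged, sig28 unchanged); cached 86 stands.
  sig35: dirty, but its reads are unchanged (sig33 unchanged, sig34 unchanged); cached 7396 stands.
  sig37: dirty, but its reads are unchanged (sig35 unchanged, sig31 unchanged); cached 7396 stands.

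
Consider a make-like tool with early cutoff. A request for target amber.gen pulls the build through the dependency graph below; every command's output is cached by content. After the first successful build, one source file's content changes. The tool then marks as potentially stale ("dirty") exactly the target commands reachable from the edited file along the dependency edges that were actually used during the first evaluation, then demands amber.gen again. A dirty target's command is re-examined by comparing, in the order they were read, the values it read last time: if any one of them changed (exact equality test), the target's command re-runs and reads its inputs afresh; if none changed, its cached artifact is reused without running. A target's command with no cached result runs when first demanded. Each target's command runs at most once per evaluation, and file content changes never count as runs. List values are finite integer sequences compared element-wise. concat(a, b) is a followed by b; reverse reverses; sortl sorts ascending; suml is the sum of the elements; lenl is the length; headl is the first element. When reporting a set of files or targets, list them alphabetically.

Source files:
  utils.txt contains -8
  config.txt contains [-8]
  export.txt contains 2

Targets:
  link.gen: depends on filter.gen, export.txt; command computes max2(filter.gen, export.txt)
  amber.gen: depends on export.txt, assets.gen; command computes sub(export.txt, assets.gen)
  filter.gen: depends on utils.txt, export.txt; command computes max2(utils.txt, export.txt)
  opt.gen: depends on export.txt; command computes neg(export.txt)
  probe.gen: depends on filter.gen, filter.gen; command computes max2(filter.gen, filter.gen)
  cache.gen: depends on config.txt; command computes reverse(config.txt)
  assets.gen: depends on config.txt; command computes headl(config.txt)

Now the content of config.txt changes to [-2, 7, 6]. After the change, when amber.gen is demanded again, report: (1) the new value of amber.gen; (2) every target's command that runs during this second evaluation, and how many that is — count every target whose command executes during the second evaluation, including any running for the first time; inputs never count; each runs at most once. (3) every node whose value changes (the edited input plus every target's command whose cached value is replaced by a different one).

Demanding amber.gen again yields 4.
2 target commands run: amber.gen, assets.gen.
The nodes whose values change: amber.gen, assets.gen, config.txt.

First demand of the output computes:
  assets.gen = headl([-8]) = -8
  amber.gen = sub(2, -8) = 10

After the edit, cleaning proceeds:
  assets.gen: a read changed (config.txt [-8]->[-2, 7, 6]) — executes, giving -2.
  amber.gen: a read changed (assets.gen -8->-2) — executes, giving 4.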